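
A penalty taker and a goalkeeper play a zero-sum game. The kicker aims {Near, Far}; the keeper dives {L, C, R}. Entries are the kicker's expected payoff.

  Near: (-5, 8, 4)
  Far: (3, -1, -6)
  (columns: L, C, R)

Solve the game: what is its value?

Row minima: Near → -5, Far → -6; maximin = -5.
Column maxima: L → 3, C → 8, R → 4; minimax = 3.
-5 ≠ 3, so there is no saddle point; optimal play is mixed.
C is strictly dominated by R (it gives the kicker strictly more in every row), so the keeper never plays it.
On the remaining 2×2 (Near, Far vs L, R):
Let the kicker play Near with probability p. Expected payoff against L: (-5)p + 3(1−p) = −8p + 3; against R: 4p + (-6)(1−p) = 10p − 6.
Setting these equal: −8p + 3 = 10p − 6 ⇒ −18p = -9 ⇒ p = 1/2, and the value is (-8)·(1/2) + 3 = -1.
For the keeper: with q = P(L), equating Near's and Far's payoffs gives −9q + 4 = 9q − 6 ⇒ q = 5/9.

-1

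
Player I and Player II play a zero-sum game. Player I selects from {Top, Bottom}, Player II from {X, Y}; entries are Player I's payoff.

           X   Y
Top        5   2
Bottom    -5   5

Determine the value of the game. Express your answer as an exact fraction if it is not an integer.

Row minima: Top → 2, Bottom → -5; maximin = 2.
Column maxima: X → 5, Y → 5; minimax = 5.
2 ≠ 5, so there is no saddle point; optimal play is mixed.
Let Player I play Top with probability p. Expected payoff against X: 5p + (-5)(1−p) = 10p − 5; against Y: 2p + 5(1−p) = −3p + 5.
Setting these equal: 10p − 5 = −3p + 5 ⇒ 13p = 10 ⇒ p = 10/13, and the value is (10)·(10/13) − 5 = 35/13.
For Player II: with q = P(X), equating Top's and Bottom's payoffs gives 3q + 2 = −10q + 5 ⇒ q = 3/13.

35/13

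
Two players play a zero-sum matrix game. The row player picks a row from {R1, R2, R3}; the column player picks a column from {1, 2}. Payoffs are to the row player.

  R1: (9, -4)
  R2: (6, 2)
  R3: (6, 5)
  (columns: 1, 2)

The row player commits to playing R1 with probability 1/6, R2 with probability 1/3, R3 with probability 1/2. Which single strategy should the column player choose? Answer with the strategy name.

2

If the column player plays 1, the row player's expected payoff is (1/6)·9 + (1/3)·6 + (1/2)·6 = 13/2.
If the column player plays 2, the row player's expected payoff is (1/6)·(-4) + (1/3)·2 + (1/2)·5 = 5/2.
The column player minimizes the row player's payoff; the smallest is 5/2, so the best response is 2.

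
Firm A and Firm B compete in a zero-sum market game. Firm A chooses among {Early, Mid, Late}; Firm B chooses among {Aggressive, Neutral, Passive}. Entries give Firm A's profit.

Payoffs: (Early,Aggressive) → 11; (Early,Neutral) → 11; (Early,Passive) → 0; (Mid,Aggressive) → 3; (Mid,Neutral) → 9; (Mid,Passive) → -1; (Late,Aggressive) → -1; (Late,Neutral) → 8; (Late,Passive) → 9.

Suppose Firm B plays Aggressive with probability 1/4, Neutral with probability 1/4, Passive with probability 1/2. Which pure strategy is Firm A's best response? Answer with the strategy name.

Expected payoff of Early: (1/4)·11 + (1/4)·11 + (1/2)·0 = 11/2.
Expected payoff of Mid: (1/4)·3 + (1/4)·9 + (1/2)·(-1) = 5/2.
Expected payoff of Late: (1/4)·(-1) + (1/4)·8 + (1/2)·9 = 25/4.
The largest is 25/4, so Firm A's best response is Late.

Late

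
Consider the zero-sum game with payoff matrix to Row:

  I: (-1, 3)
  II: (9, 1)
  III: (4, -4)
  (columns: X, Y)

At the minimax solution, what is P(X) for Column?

Row minima: I → -1, II → 1, III → -4; maximin = 1.
Column maxima: X → 9, Y → 3; minimax = 3.
1 ≠ 3, so there is no saddle point; optimal play is mixed.
III is strictly dominated by II, so Row never plays it.
On the remaining 2×2 (I, II vs X, Y):
Let Row play I with probability p. Expected payoff against X: (-1)p + 9(1−p) = −10p + 9; against Y: 3p + 1(1−p) = 2p + 1.
Setting these equal: −10p + 9 = 2p + 1 ⇒ −12p = -8 ⇒ p = 2/3, and the value is (-10)·(2/3) + 9 = 7/3.
For Column: with q = P(X), equating I's and II's payoffs gives −4q + 3 = 8q + 1 ⇒ q = 1/6.

1/6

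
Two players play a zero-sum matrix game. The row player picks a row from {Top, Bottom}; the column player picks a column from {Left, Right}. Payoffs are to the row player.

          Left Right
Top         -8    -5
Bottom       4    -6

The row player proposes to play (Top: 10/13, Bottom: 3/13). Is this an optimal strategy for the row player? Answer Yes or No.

Yes

Against Left this mix gives (10/13)·(-8) + (3/13)·4 = -68/13.
Against Right this mix gives (10/13)·(-5) + (3/13)·(-6) = -68/13.
All of the column player's active replies (Left, Right) yield -68/13, and no column does worse for the row player. The mix makes the column player indifferent and guarantees -68/13, so it is optimal.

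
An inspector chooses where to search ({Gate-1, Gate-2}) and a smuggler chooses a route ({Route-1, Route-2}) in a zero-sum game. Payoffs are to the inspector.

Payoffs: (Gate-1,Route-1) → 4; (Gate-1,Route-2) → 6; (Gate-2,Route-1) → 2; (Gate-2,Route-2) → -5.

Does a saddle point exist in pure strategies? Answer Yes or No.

Row minima: Gate-1 → 4, Gate-2 → -5; maximin = 4.
Column maxima: Route-1 → 4, Route-2 → 6; minimax = 4.
maximin = minimax = 4, so a saddle point exists.

Yes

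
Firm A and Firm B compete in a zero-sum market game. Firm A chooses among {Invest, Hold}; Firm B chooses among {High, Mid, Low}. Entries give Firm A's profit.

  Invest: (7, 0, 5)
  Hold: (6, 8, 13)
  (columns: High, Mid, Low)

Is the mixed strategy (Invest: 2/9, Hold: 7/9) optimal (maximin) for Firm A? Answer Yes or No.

Against High this mix gives (2/9)·7 + (7/9)·6 = 56/9.
Against Mid this mix gives (2/9)·0 + (7/9)·8 = 56/9.
Against Low this mix gives (2/9)·5 + (7/9)·13 = 101/9.
All of Firm B's active replies (High, Mid) yield 56/9, and no column does worse for Firm A. The mix makes Firm B indifferent and guarantees 56/9, so it is optimal.

Yes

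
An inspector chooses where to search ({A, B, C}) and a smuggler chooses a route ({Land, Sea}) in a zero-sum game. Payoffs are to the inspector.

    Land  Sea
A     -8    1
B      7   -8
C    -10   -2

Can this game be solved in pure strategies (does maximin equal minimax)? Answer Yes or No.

No

Row minima: A → -8, B → -8, C → -10; maximin = -8.
Column maxima: Land → 7, Sea → 1; minimax = 1.
-8 ≠ 1, so no pure-strategy equilibrium exists.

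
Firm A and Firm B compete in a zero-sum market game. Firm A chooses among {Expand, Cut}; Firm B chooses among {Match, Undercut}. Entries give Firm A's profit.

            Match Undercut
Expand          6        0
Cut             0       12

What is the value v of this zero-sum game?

Row minima: Expand → 0, Cut → 0; maximin = 0.
Column maxima: Match → 6, Undercut → 12; minimax = 6.
0 ≠ 6, so there is no saddle point; optimal play is mixed.
Let Firm A play Expand with probability p. Expected payoff against Match: 6p + 0(1−p) = 6p; against Undercut: 0p + 12(1−p) = −12p + 12.
Setting these equal: 6p = −12p + 12 ⇒ 18p = 12 ⇒ p = 2/3, and the value is (6)·(2/3) = 4.
For Firm B: with q = P(Match), equating Expand's and Cut's payoffs gives 6q = −12q + 12 ⇒ q = 2/3.

4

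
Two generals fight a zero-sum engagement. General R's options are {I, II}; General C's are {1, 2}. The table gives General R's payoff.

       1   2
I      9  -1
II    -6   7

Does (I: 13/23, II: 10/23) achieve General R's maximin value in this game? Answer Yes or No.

Yes

Against 1 this mix gives (13/23)·9 + (10/23)·(-6) = 57/23.
Against 2 this mix gives (13/23)·(-1) + (10/23)·7 = 57/23.
All of General C's active replies (1, 2) yield 57/23, and no column does worse for General R. The mix makes General C indifferent and guarantees 57/23, so it is optimal.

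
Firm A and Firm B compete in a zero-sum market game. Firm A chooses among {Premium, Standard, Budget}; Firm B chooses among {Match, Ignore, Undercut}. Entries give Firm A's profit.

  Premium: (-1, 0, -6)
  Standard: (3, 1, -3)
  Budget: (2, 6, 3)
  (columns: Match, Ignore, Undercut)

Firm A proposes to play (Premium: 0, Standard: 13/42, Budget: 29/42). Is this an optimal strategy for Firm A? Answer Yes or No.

No

Against Match this mix gives (13/42)·3 + (29/42)·2 = 97/42.
Against Ignore this mix gives (13/42)·1 + (29/42)·6 = 187/42.
Against Undercut this mix gives (13/42)·(-3) + (29/42)·3 = 8/7.
Firm B will play Undercut, holding Firm A to 8/7. Shifting weight toward the row that does better against Undercut would raise this floor (the equalizing mix achieves 15/7 against both Undercut and Match), so the proposed strategy is not optimal.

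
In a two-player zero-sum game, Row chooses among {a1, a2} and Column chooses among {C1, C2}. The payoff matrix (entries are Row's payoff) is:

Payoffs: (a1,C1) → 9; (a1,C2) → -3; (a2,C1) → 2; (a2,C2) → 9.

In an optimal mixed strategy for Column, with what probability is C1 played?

Row minima: a1 → -3, a2 → 2; maximin = 2.
Column maxima: C1 → 9, C2 → 9; minimax = 9.
2 ≠ 9, so there is no saddle point; optimal play is mixed.
Let Row play a1 with probability p. Expected payoff against C1: 9p + 2(1−p) = 7p + 2; against C2: (-3)p + 9(1−p) = −12p + 9.
Setting these equal: 7p + 2 = −12p + 9 ⇒ 19p = 7 ⇒ p = 7/19, and the value is (7)·(7/19) + 2 = 87/19.
For Column: with q = P(C1), equating a1's and a2's payoffs gives 12q − 3 = −7q + 9 ⇒ q = 12/19.

12/19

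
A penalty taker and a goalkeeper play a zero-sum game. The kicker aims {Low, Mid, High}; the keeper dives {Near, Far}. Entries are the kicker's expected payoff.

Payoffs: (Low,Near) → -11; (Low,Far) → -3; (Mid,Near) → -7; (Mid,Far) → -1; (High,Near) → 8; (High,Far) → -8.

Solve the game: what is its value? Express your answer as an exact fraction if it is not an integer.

Row minima: Low → -11, Mid → -7, High → -8; maximin = -7.
Column maxima: Near → 8, Far → -1; minimax = -1.
-7 ≠ -1, so there is no saddle point; optimal play is mixed.
Low is strictly dominated by Mid, so the kicker never plays it.
On the remaining 2×2 (Mid, High vs Near, Far):
Let the kicker play Mid with probability p. Expected payoff against Near: (-7)p + 8(1−p) = −15p + 8; against Far: (-1)p + (-8)(1−p) = 7p − 8.
Setting these equal: −15p + 8 = 7p − 8 ⇒ −22p = -16 ⇒ p = 8/11, and the value is (-15)·(8/11) + 8 = -32/11.
For the keeper: with q = P(Near), equating Mid's and High's payoffs gives −6q − 1 = 16q − 8 ⇒ q = 7/22.

-32/11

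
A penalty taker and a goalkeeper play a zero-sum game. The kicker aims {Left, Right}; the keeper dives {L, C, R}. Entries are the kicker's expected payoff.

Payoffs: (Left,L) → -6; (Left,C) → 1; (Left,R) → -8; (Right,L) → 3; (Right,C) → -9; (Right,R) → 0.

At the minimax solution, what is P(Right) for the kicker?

1/2

Row minima: Left → -8, Right → -9; maximin = -8.
Column maxima: L → 3, C → 1, R → 0; minimax = 0.
-8 ≠ 0, so there is no saddle point; optimal play is mixed.
L is strictly dominated by R (it gives the kicker strictly more in every row), so the keeper never plays it.
On the remaining 2×2 (Left, Right vs C, R):
Let the kicker play Left with probability p. Expected payoff against C: 1p + (-9)(1−p) = 10p − 9; against R: (-8)p + 0(1−p) = −8p.
Setting these equal: 10p − 9 = −8p ⇒ 18p = 9 ⇒ p = 1/2, and the value is (10)·(1/2) − 9 = -4.
For the keeper: with q = P(C), equating Left's and Right's payoffs gives 9q − 8 = −9q ⇒ q = 4/9.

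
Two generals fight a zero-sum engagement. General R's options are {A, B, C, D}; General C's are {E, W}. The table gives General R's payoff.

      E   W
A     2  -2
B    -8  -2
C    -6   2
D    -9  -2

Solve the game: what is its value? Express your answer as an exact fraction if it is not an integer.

-2/3

Row minima: A → -2, B → -8, C → -6, D → -9; maximin = -2.
Column maxima: E → 2, W → 2; minimax = 2.
-2 ≠ 2, so there is no saddle point; optimal play is mixed.
B is strictly dominated by C, so General R never plays it.
D is strictly dominated by C, so General R never plays it.
On the remaining 2×2 (A, C vs E, W):
Let General R play A with probability p. Expected payoff against E: 2p + (-6)(1−p) = 8p − 6; against W: (-2)p + 2(1−p) = −4p + 2.
Setting these equal: 8p − 6 = −4p + 2 ⇒ 12p = 8 ⇒ p = 2/3, and the value is (8)·(2/3) − 6 = -2/3.
For General C: with q = P(E), equating A's and C's payoffs gives 4q − 2 = −8q + 2 ⇒ q = 1/3.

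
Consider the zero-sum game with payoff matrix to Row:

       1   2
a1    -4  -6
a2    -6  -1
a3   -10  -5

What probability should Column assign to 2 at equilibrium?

2/7

Row minima: a1 → -6, a2 → -6, a3 → -10; maximin = -6.
Column maxima: 1 → -4, 2 → -1; minimax = -4.
-6 ≠ -4, so there is no saddle point; optimal play is mixed.
a3 is strictly dominated by a2, so Row never plays it.
On the remaining 2×2 (a1, a2 vs 1, 2):
Let Row play a1 with probability p. Expected payoff against 1: (-4)p + (-6)(1−p) = 2p − 6; against 2: (-6)p + (-1)(1−p) = −5p − 1.
Setting these equal: 2p − 6 = −5p − 1 ⇒ 7p = 5 ⇒ p = 5/7, and the value is (2)·(5/7) − 6 = -32/7.
For Column: with q = P(1), equating a1's and a2's payoffs gives 2q − 6 = −5q − 1 ⇒ q = 5/7.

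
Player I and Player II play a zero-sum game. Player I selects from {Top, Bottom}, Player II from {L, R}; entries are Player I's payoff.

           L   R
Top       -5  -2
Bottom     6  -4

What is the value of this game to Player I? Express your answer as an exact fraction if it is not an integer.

-32/13

Row minima: Top → -5, Bottom → -4; maximin = -4.
Column maxima: L → 6, R → -2; minimax = -2.
-4 ≠ -2, so there is no saddle point; optimal play is mixed.
Let Player I play Top with probability p. Expected payoff against L: (-5)p + 6(1−p) = −11p + 6; against R: (-2)p + (-4)(1−p) = 2p − 4.
Setting these equal: −11p + 6 = 2p − 4 ⇒ −13p = -10 ⇒ p = 10/13, and the value is (-11)·(10/13) + 6 = -32/13.
For Player II: with q = P(L), equating Top's and Bottom's payoffs gives −3q − 2 = 10q − 4 ⇒ q = 2/13.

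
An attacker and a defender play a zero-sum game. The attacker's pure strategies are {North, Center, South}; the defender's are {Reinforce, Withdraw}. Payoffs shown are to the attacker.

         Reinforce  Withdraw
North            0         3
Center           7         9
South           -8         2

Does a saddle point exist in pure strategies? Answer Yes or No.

Row minima: North → 0, Center → 7, South → -8; maximin = 7.
Column maxima: Reinforce → 7, Withdraw → 9; minimax = 7.
maximin = minimax = 7, so a saddle point exists.

Yes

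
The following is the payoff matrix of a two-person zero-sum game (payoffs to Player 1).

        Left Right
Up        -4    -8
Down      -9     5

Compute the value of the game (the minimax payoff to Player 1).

-46/9

Row minima: Up → -8, Down → -9; maximin = -8.
Column maxima: Left → -4, Right → 5; minimax = -4.
-8 ≠ -4, so there is no saddle point; optimal play is mixed.
Let Player 1 play Up with probability p. Expected payoff against Left: (-4)p + (-9)(1−p) = 5p − 9; against Right: (-8)p + 5(1−p) = −13p + 5.
Setting these equal: 5p − 9 = −13p + 5 ⇒ 18p = 14 ⇒ p = 7/9, and the value is (5)·(7/9) − 9 = -46/9.
For Player 2: with q = P(Left), equating Up's and Down's payoffs gives 4q − 8 = −14q + 5 ⇒ q = 13/18.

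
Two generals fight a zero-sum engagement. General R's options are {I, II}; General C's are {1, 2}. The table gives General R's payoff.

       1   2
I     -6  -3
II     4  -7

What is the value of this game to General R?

-27/7

Row minima: I → -6, II → -7; maximin = -6.
Column maxima: 1 → 4, 2 → -3; minimax = -3.
-6 ≠ -3, so there is no saddle point; optimal play is mixed.
Let General R play I with probability p. Expected payoff against 1: (-6)p + 4(1−p) = −10p + 4; against 2: (-3)p + (-7)(1−p) = 4p − 7.
Setting these equal: −10p + 4 = 4p − 7 ⇒ −14p = -11 ⇒ p = 11/14, and the value is (-10)·(11/14) + 4 = -27/7.
For General C: with q = P(1), equating I's and II's payoffs gives −3q − 3 = 11q − 7 ⇒ q = 2/7.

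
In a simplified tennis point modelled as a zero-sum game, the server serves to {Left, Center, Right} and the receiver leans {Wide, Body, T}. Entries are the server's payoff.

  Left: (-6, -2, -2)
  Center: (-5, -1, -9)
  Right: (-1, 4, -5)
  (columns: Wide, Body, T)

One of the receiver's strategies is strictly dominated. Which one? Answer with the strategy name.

Body

Wide holds the server's payoff strictly below Body in every row: -6 < -2, -5 < -1, -1 < 4.
So Body is strictly dominated for the receiver.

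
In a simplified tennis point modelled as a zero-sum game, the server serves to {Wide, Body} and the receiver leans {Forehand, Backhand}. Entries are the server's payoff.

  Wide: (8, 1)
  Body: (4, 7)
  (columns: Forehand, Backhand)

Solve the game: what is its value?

26/5

Row minima: Wide → 1, Body → 4; maximin = 4.
Column maxima: Forehand → 8, Backhand → 7; minimax = 7.
4 ≠ 7, so there is no saddle point; optimal play is mixed.
Let the server play Wide with probability p. Expected payoff against Forehand: 8p + 4(1−p) = 4p + 4; against Backhand: 1p + 7(1−p) = −6p + 7.
Setting these equal: 4p + 4 = −6p + 7 ⇒ 10p = 3 ⇒ p = 3/10, and the value is (4)·(3/10) + 4 = 26/5.
For the receiver: with q = P(Forehand), equating Wide's and Body's payoffs gives 7q + 1 = −3q + 7 ⇒ q = 3/5.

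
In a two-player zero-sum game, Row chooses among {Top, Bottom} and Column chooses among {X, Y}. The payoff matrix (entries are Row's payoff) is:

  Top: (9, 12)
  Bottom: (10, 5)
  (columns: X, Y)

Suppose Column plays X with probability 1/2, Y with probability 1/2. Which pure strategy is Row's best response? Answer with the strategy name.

Top

Expected payoff of Top: (1/2)·9 + (1/2)·12 = 21/2.
Expected payoff of Bottom: (1/2)·10 + (1/2)·5 = 15/2.
The largest is 21/2, so Row's best response is Top.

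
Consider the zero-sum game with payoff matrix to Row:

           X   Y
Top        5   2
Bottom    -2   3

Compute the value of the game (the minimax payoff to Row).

Row minima: Top → 2, Bottom → -2; maximin = 2.
Column maxima: X → 5, Y → 3; minimax = 3.
2 ≠ 3, so there is no saddle point; optimal play is mixed.
Let Row play Top with probability p. Expected payoff against X: 5p + (-2)(1−p) = 7p − 2; against Y: 2p + 3(1−p) = −p + 3.
Setting these equal: 7p − 2 = −p + 3 ⇒ 8p = 5 ⇒ p = 5/8, and the value is (7)·(5/8) − 2 = 19/8.
For Column: with q = P(X), equating Top's and Bottom's payoffs gives 3q + 2 = −5q + 3 ⇒ q = 1/8.

19/8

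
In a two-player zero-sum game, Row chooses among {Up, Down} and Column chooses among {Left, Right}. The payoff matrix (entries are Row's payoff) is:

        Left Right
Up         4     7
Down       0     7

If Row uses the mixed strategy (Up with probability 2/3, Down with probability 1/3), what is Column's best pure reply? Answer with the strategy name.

If Column plays Left, Row's expected payoff is (2/3)·4 + (1/3)·0 = 8/3.
If Column plays Right, Row's expected payoff is (2/3)·7 + (1/3)·7 = 7.
Column minimizes Row's payoff; the smallest is 8/3, so the best response is Left.

Left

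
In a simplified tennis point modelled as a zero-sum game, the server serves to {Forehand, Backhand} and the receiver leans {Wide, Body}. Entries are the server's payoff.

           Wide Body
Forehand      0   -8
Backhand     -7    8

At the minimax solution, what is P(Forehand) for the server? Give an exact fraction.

Row minima: Forehand → -8, Backhand → -7; maximin = -7.
Column maxima: Wide → 0, Body → 8; minimax = 0.
-7 ≠ 0, so there is no saddle point; optimal play is mixed.
Let the server play Forehand with probability p. Expected payoff against Wide: 0p + (-7)(1−p) = 7p − 7; against Body: (-8)p + 8(1−p) = −16p + 8.
Setting these equal: 7p − 7 = −16p + 8 ⇒ 23p = 15 ⇒ p = 15/23, and the value is (7)·(15/23) − 7 = -56/23.
For the receiver: with q = P(Wide), equating Forehand's and Backhand's payoffs gives 8q − 8 = −15q + 8 ⇒ q = 16/23.

15/23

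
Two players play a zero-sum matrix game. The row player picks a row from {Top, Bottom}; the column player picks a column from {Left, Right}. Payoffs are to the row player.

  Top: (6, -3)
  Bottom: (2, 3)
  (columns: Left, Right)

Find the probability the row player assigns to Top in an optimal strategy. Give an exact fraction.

Row minima: Top → -3, Bottom → 2; maximin = 2.
Column maxima: Left → 6, Right → 3; minimax = 3.
2 ≠ 3, so there is no saddle point; optimal play is mixed.
Let the row player play Top with probability p. Expected payoff against Left: 6p + 2(1−p) = 4p + 2; against Right: (-3)p + 3(1−p) = −6p + 3.
Setting these equal: 4p + 2 = −6p + 3 ⇒ 10p = 1 ⇒ p = 1/10, and the value is (4)·(1/10) + 2 = 12/5.
For the column player: with q = P(Left), equating Top's and Bottom's payoffs gives 9q − 3 = −q + 3 ⇒ q = 3/5.

1/10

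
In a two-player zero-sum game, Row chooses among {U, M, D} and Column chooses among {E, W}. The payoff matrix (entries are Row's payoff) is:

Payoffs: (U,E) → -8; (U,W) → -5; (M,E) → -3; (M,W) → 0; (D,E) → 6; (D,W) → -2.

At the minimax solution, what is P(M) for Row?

8/11

Row minima: U → -8, M → -3, D → -2; maximin = -2.
Column maxima: E → 6, W → 0; minimax = 0.
-2 ≠ 0, so there is no saddle point; optimal play is mixed.
U is strictly dominated by M, so Row never plays it.
On the remaining 2×2 (M, D vs E, W):
Let Row play M with probability p. Expected payoff against E: (-3)p + 6(1−p) = −9p + 6; against W: 0p + (-2)(1−p) = 2p − 2.
Setting these equal: −9p + 6 = 2p − 2 ⇒ −11p = -8 ⇒ p = 8/11, and the value is (-9)·(8/11) + 6 = -6/11.
For Column: with q = P(E), equating M's and D's payoffs gives −3q = 8q − 2 ⇒ q = 2/11.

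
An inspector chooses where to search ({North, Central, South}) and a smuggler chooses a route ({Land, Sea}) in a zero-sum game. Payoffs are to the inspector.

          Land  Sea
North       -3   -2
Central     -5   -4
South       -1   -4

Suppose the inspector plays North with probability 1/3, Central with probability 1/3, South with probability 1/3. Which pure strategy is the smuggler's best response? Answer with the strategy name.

If the smuggler plays Land, the inspector's expected payoff is (1/3)·(-3) + (1/3)·(-5) + (1/3)·(-1) = -3.
If the smuggler plays Sea, the inspector's expected payoff is (1/3)·(-2) + (1/3)·(-4) + (1/3)·(-4) = -10/3.
The smuggler minimizes the inspector's payoff; the smallest is -10/3, so the best response is Sea.

Sea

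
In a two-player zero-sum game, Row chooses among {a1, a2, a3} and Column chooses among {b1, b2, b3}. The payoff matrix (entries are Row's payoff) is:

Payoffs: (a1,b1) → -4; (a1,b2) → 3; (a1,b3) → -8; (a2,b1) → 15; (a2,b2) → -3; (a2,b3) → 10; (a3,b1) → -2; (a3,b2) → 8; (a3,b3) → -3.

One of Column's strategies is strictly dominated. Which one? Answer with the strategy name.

b1

b3 holds Row's payoff strictly below b1 in every row: -8 < -4, 10 < 15, -3 < -2.
So b1 is strictly dominated for Column.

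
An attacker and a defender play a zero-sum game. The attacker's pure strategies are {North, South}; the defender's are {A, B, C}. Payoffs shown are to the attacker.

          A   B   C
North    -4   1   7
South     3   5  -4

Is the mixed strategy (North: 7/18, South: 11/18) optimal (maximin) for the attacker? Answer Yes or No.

Against A this mix gives (7/18)·(-4) + (11/18)·3 = 5/18.
Against B this mix gives (7/18)·1 + (11/18)·5 = 31/9.
Against C this mix gives (7/18)·7 + (11/18)·(-4) = 5/18.
All of the defender's active replies (A, C) yield 5/18, and no column does worse for the attacker. The mix makes the defender indifferent and guarantees 5/18, so it is optimal.

Yes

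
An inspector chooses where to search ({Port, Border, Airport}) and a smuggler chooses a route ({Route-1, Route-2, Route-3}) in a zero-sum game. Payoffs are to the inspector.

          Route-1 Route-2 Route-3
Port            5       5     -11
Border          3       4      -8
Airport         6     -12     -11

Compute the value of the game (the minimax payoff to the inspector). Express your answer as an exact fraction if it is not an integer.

-8

Row minima: Port → -11, Border → -8, Airport → -12; maximin = -8.
Column maxima: Route-1 → 6, Route-2 → 5, Route-3 → -8; minimax = -8.
Since maximin = minimax = -8, there is a saddle point and the value is -8.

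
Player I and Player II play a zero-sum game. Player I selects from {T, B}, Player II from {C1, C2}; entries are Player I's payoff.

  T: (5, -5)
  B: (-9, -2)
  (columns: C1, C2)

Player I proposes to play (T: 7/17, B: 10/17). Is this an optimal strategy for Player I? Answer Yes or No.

Against C1 this mix gives (7/17)·5 + (10/17)·(-9) = -55/17.
Against C2 this mix gives (7/17)·(-5) + (10/17)·(-2) = -55/17.
All of Player II's active replies (C1, C2) yield -55/17, and no column does worse for Player I. The mix makes Player II indifferent and guarantees -55/17, so it is optimal.

Yes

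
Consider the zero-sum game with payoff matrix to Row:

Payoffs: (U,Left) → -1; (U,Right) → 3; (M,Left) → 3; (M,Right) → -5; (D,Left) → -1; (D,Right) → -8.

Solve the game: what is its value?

1/3

Row minima: U → -1, M → -5, D → -8; maximin = -1.
Column maxima: Left → 3, Right → 3; minimax = 3.
-1 ≠ 3, so there is no saddle point; optimal play is mixed.
D is strictly dominated by M, so Row never plays it.
On the remaining 2×2 (U, M vs Left, Right):
Let Row play U with probability p. Expected payoff against Left: (-1)p + 3(1−p) = −4p + 3; against Right: 3p + (-5)(1−p) = 8p − 5.
Setting these equal: −4p + 3 = 8p − 5 ⇒ −12p = -8 ⇒ p = 2/3, and the value is (-4)·(2/3) + 3 = 1/3.
For Column: with q = P(Left), equating U's and M's payoffs gives −4q + 3 = 8q − 5 ⇒ q = 2/3.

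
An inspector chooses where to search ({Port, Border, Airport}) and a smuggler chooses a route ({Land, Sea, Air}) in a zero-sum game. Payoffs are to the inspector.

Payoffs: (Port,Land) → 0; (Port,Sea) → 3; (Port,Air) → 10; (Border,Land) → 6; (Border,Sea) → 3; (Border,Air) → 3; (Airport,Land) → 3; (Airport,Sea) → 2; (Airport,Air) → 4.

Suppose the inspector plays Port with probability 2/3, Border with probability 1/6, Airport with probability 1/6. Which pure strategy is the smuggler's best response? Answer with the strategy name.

If the smuggler plays Land, the inspector's expected payoff is (2/3)·0 + (1/6)·6 + (1/6)·3 = 3/2.
If the smuggler plays Sea, the inspector's expected payoff is (2/3)·3 + (1/6)·3 + (1/6)·2 = 17/6.
If the smuggler plays Air, the inspector's expected payoff is (2/3)·10 + (1/6)·3 + (1/6)·4 = 47/6.
The smuggler minimizes the inspector's payoff; the smallest is 3/2, so the best response is Land.

Land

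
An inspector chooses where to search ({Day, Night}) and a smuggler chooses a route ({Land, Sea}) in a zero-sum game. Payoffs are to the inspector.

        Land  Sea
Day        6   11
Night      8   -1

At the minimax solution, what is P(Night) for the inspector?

Row minima: Day → 6, Night → -1; maximin = 6.
Column maxima: Land → 8, Sea → 11; minimax = 8.
6 ≠ 8, so there is no saddle point; optimal play is mixed.
Let the inspector play Day with probability p. Expected payoff against Land: 6p + 8(1−p) = −2p + 8; against Sea: 11p + (-1)(1−p) = 12p − 1.
Setting these equal: −2p + 8 = 12p − 1 ⇒ −14p = -9 ⇒ p = 9/14, and the value is (-2)·(9/14) + 8 = 47/7.
For the smuggler: with q = P(Land), equating Day's and Night's payoffs gives −5q + 11 = 9q − 1 ⇒ q = 6/7.

5/14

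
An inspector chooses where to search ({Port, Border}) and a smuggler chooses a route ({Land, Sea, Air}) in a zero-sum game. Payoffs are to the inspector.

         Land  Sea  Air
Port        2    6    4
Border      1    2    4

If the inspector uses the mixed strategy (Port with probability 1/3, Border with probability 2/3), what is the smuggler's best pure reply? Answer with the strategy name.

Land

If the smuggler plays Land, the inspector's expected payoff is (1/3)·2 + (2/3)·1 = 4/3.
If the smuggler plays Sea, the inspector's expected payoff is (1/3)·6 + (2/3)·2 = 10/3.
If the smuggler plays Air, the inspector's expected payoff is (1/3)·4 + (2/3)·4 = 4.
The smuggler minimizes the inspector's payoff; the smallest is 4/3, so the best response is Land.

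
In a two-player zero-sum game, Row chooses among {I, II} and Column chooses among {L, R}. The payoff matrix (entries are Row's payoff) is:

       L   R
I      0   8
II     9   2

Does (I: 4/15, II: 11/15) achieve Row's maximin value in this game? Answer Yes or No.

Against L this mix gives (4/15)·0 + (11/15)·9 = 33/5.
Against R this mix gives (4/15)·8 + (11/15)·2 = 18/5.
Column will play R, holding Row to 18/5. Shifting weight toward the row that does better against R would raise this floor (the equalizing mix achieves 24/5 against both R and L), so the proposed strategy is not optimal.

No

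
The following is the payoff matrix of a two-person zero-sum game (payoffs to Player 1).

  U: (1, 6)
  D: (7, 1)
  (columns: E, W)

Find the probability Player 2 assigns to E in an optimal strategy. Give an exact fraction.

5/11

Row minima: U → 1, D → 1; maximin = 1.
Column maxima: E → 7, W → 6; minimax = 6.
1 ≠ 6, so there is no saddle point; optimal play is mixed.
Let Player 1 play U with probability p. Expected payoff against E: 1p + 7(1−p) = −6p + 7; against W: 6p + 1(1−p) = 5p + 1.
Setting these equal: −6p + 7 = 5p + 1 ⇒ −11p = -6 ⇒ p = 6/11, and the value is (-6)·(6/11) + 7 = 41/11.
For Player 2: with q = P(E), equating U's and D's payoffs gives −5q + 6 = 6q + 1 ⇒ q = 5/11.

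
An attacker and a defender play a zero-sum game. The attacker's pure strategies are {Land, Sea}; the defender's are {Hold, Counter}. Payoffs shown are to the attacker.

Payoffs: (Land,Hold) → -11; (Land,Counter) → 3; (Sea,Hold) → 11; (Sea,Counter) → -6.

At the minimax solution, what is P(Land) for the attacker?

Row minima: Land → -11, Sea → -6; maximin = -6.
Column maxima: Hold → 11, Counter → 3; minimax = 3.
-6 ≠ 3, so there is no saddle point; optimal play is mixed.
Let the attacker play Land with probability p. Expected payoff against Hold: (-11)p + 11(1−p) = −22p + 11; against Counter: 3p + (-6)(1−p) = 9p − 6.
Setting these equal: −22p + 11 = 9p − 6 ⇒ −31p = -17 ⇒ p = 17/31, and the value is (-22)·(17/31) + 11 = -33/31.
For the defender: with q = P(Hold), equating Land's and Sea's payoffs gives −14q + 3 = 17q − 6 ⇒ q = 9/31.

17/31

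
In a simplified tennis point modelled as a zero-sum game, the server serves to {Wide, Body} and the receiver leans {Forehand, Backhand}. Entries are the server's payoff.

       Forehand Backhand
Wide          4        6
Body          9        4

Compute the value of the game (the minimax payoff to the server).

Row minima: Wide → 4, Body → 4; maximin = 4.
Column maxima: Forehand → 9, Backhand → 6; minimax = 6.
4 ≠ 6, so there is no saddle point; optimal play is mixed.
Let the server play Wide with probability p. Expected payoff against Forehand: 4p + 9(1−p) = −5p + 9; against Backhand: 6p + 4(1−p) = 2p + 4.
Setting these equal: −5p + 9 = 2p + 4 ⇒ −7p = -5 ⇒ p = 5/7, and the value is (-5)·(5/7) + 9 = 38/7.
For the receiver: with q = P(Forehand), equating Wide's and Body's payoffs gives −2q + 6 = 5q + 4 ⇒ q = 2/7.

38/7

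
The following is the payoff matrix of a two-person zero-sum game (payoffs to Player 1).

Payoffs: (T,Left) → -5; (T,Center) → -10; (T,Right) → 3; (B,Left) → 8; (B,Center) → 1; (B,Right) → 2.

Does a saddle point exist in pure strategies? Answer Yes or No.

Yes

Row minima: T → -10, B → 1; maximin = 1.
Column maxima: Left → 8, Center → 1, Right → 3; minimax = 1.
maximin = minimax = 1, so a saddle point exists.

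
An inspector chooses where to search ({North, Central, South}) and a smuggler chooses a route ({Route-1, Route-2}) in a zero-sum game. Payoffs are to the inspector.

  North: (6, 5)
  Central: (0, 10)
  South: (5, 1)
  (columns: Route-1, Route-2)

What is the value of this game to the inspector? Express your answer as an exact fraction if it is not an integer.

60/11

Row minima: North → 5, Central → 0, South → 1; maximin = 5.
Column maxima: Route-1 → 6, Route-2 → 10; minimax = 6.
5 ≠ 6, so there is no saddle point; optimal play is mixed.
South is strictly dominated by North, so the inspector never plays it.
On the remaining 2×2 (North, Central vs Route-1, Route-2):
Let the inspector play North with probability p. Expected payoff against Route-1: 6p + 0(1−p) = 6p; against Route-2: 5p + 10(1−p) = −5p + 10.
Setting these equal: 6p = −5p + 10 ⇒ 11p = 10 ⇒ p = 10/11, and the value is (6)·(10/11) = 60/11.
For the smuggler: with q = P(Route-1), equating North's and Central's payoffs gives q + 5 = −10q + 10 ⇒ q = 5/11.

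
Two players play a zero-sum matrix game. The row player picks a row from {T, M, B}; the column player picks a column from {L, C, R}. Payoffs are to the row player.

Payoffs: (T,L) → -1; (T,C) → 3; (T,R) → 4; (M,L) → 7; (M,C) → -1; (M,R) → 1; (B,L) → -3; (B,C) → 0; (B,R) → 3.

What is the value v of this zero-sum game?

Row minima: T → -1, M → -1, B → -3; maximin = -1.
Column maxima: L → 7, C → 3, R → 4; minimax = 3.
-1 ≠ 3, so there is no saddle point; optimal play is mixed.
B is strictly dominated by T, so the row player never plays it.
R is strictly dominated by C (it gives the row player strictly more in every row), so the column player never plays it.
On the remaining 2×2 (T, M vs L, C):
Let the row player play T with probability p. Expected payoff against L: (-1)p + 7(1−p) = −8p + 7; against C: 3p + (-1)(1−p) = 4p − 1.
Setting these equal: −8p + 7 = 4p − 1 ⇒ −12p = -8 ⇒ p = 2/3, and the value is (-8)·(2/3) + 7 = 5/3.
For the column player: with q = P(L), equating T's and M's payoffs gives −4q + 3 = 8q − 1 ⇒ q = 1/3.

5/3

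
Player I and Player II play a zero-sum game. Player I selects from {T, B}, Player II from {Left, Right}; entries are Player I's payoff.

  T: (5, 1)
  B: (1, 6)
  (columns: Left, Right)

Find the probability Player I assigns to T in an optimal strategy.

Row minima: T → 1, B → 1; maximin = 1.
Column maxima: Left → 5, Right → 6; minimax = 5.
1 ≠ 5, so there is no saddle point; optimal play is mixed.
Let Player I play T with probability p. Expected payoff against Left: 5p + 1(1−p) = 4p + 1; against Right: 1p + 6(1−p) = −5p + 6.
Setting these equal: 4p + 1 = −5p + 6 ⇒ 9p = 5 ⇒ p = 5/9, and the value is (4)·(5/9) + 1 = 29/9.
For Player II: with q = P(Left), equating T's and B's payoffs gives 4q + 1 = −5q + 6 ⇒ q = 5/9.

5/9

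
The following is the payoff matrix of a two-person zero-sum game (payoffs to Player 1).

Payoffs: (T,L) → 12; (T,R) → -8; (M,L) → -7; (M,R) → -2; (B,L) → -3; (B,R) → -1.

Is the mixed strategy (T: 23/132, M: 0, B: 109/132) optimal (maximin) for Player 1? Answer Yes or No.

No

Against L this mix gives (23/132)·12 + (109/132)·(-3) = -17/44.
Against R this mix gives (23/132)·(-8) + (109/132)·(-1) = -293/132.
Player 2 will play R, holding Player 1 to -293/132. Shifting weight toward the row that does better against R would raise this floor (the equalizing mix achieves -18/11 against both R and L), so the proposed strategy is not optimal.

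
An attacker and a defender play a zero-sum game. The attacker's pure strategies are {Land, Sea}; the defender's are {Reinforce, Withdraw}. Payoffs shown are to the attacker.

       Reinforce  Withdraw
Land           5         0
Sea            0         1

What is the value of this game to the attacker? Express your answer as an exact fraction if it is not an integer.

5/6

Row minima: Land → 0, Sea → 0; maximin = 0.
Column maxima: Reinforce → 5, Withdraw → 1; minimax = 1.
0 ≠ 1, so there is no saddle point; optimal play is mixed.
Let the attacker play Land with probability p. Expected payoff against Reinforce: 5p + 0(1−p) = 5p; against Withdraw: 0p + 1(1−p) = −p + 1.
Setting these equal: 5p = −p + 1 ⇒ 6p = 1 ⇒ p = 1/6, and the value is (5)·(1/6) = 5/6.
For the defender: with q = P(Reinforce), equating Land's and Sea's payoffs gives 5q = −q + 1 ⇒ q = 1/6.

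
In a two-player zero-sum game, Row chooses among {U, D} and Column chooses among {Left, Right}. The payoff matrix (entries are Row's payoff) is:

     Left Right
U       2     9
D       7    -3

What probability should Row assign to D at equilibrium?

7/17

Row minima: U → 2, D → -3; maximin = 2.
Column maxima: Left → 7, Right → 9; minimax = 7.
2 ≠ 7, so there is no saddle point; optimal play is mixed.
Let Row play U with probability p. Expected payoff against Left: 2p + 7(1−p) = −5p + 7; against Right: 9p + (-3)(1−p) = 12p − 3.
Setting these equal: −5p + 7 = 12p − 3 ⇒ −17p = -10 ⇒ p = 10/17, and the value is (-5)·(10/17) + 7 = 69/17.
For Column: with q = P(Left), equating U's and D's payoffs gives −7q + 9 = 10q − 3 ⇒ q = 12/17.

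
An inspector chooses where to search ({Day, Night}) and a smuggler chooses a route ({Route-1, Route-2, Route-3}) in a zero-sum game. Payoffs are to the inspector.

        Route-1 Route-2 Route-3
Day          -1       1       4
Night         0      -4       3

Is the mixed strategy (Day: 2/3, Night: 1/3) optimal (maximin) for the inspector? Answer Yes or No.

Against Route-1 this mix gives (2/3)·(-1) + (1/3)·0 = -2/3.
Against Route-2 this mix gives (2/3)·1 + (1/3)·(-4) = -2/3.
Against Route-3 this mix gives (2/3)·4 + (1/3)·3 = 11/3.
All of the smuggler's active replies (Route-1, Route-2) yield -2/3, and no column does worse for the inspector. The mix makes the smuggler indifferent and guarantees -2/3, so it is optimal.

Yes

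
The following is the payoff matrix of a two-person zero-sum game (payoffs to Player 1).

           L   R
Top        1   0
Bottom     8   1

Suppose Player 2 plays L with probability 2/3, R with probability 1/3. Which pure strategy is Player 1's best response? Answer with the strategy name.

Expected payoff of Top: (2/3)·1 + (1/3)·0 = 2/3.
Expected payoff of Bottom: (2/3)·8 + (1/3)·1 = 17/3.
The largest is 17/3, so Player 1's best response is Bottom.

Bottom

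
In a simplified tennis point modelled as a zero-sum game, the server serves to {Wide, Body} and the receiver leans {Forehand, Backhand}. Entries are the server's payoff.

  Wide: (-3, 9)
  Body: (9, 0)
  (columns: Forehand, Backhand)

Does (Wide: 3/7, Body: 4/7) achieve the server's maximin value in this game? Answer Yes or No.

Against Forehand this mix gives (3/7)·(-3) + (4/7)·9 = 27/7.
Against Backhand this mix gives (3/7)·9 + (4/7)·0 = 27/7.
All of the receiver's active replies (Forehand, Backhand) yield 27/7, and no column does worse for the server. The mix makes the receiver indifferent and guarantees 27/7, so it is optimal.

Yes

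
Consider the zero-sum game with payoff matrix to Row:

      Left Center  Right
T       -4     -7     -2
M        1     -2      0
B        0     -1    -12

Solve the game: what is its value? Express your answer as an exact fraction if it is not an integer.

-24/13

Row minima: T → -7, M → -2, B → -12; maximin = -2.
Column maxima: Left → 1, Center → -1, Right → 0; minimax = -1.
-2 ≠ -1, so there is no saddle point; optimal play is mixed.
T is strictly dominated by M, so Row never plays it.
Left is strictly dominated by Center (it gives Row strictly more in every row), so Column never plays it.
On the remaining 2×2 (M, B vs Center, Right):
Let Row play M with probability p. Expected payoff against Center: (-2)p + (-1)(1−p) = −p − 1; against Right: 0p + (-12)(1−p) = 12p − 12.
Setting these equal: −p − 1 = 12p − 12 ⇒ −13p = -11 ⇒ p = 11/13, and the value is (-1)·(11/13) − 1 = -24/13.
For Column: with q = P(Center), equating M's and B's payoffs gives −2q = 11q − 12 ⇒ q = 12/13.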